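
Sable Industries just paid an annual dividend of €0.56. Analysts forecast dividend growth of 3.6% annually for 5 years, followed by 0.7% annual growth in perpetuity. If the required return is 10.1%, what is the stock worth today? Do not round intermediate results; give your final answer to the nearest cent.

€6.77

D_1 = 0.58016
D_2 = 0.60105
D_3 = 0.62268
D_4 = 0.64510
D_5 = 0.66832
Terminal value at year 5: TV = D_5×(1+g_2)/(r−g_2) = 0.67300/0.094 = 7.15959
P_0 = D_1/(1+r)^1 + D_2/(1+r)^2 + D_3/(1+r)^3 + D_4/(1+r)^4 + D_5/(1+r)^5 + TV/(1+r)^5
    = 0.52694 + 0.49583 + 0.46656 + 0.43901 + 0.41310 + 4.42539 = 6.76683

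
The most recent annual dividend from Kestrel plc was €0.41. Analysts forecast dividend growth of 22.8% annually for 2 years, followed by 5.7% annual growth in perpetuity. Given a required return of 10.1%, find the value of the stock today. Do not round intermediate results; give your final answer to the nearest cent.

€13.22

D_1 = 0.50348
D_2 = 0.61827
Terminal value at year 2: TV = D_2×(1+g_2)/(r−g_2) = 0.65352/0.044 = 14.85261
P_0 = D_1/(1+r)^1 + D_2/(1+r)^2 + TV/(1+r)^2
    = 0.45729 + 0.51004 + 12.25260 = 13.21994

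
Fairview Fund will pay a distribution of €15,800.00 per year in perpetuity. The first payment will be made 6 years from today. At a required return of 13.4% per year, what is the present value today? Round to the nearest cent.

Value at end of year 5: C / r = €15,800.00 / 0.134 = €117,910.4478
Discount to today: PV = €117,910.4478 / (1 + 0.134)^5 = €117,910.4478 / 1.875276 = €62,876.31

€62876.31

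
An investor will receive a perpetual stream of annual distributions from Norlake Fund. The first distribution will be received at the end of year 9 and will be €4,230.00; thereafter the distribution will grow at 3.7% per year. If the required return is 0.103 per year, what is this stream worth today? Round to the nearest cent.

Value at end of year 8: C₁ / (r − g) = €4,230.00 / (0.103 − 0.037) = €64,090.9091
Discount to today: PV = €64,090.9091 / (1 + 0.103)^8 = €64,090.9091 / 2.190807 = €29,254.48

€29254.48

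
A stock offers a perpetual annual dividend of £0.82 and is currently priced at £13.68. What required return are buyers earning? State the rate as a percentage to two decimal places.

P = C/r ⇒ r = C/P = £0.82/£13.68 = 0.059942

5.99%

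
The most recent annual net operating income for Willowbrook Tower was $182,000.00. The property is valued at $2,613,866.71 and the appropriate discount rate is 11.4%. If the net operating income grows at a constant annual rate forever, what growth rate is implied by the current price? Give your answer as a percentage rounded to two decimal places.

P = D₀(1+g)/(r−g) ⇒ P(r−g) = D₀(1+g) ⇒ g(P+D₀) = P·r − D₀
g = (P·r − D₀)/(P + D₀) = ($2,613,866.71×0.114 − $182,000.00) / ($2,613,866.71 + $182,000.00) = 0.041483

4.15%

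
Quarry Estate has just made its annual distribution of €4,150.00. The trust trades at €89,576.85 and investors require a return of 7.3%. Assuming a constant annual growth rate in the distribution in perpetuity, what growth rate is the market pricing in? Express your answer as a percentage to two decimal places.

P = D₀(1+g)/(r−g) ⇒ P(r−g) = D₀(1+g) ⇒ g(P+D₀) = P·r − D₀
g = (P·r − D₀)/(P + D₀) = (€89,576.85×0.073 − €4,150.00) / (€89,576.85 + €4,150.00) = 0.025490

2.55%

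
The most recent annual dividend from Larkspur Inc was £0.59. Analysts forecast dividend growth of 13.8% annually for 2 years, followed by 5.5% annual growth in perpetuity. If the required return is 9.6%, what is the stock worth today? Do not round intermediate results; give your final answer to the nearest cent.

D_1 = 0.67142
D_2 = 0.76408
Terminal value at year 2: TV = D_2×(1+g_2)/(r−g_2) = 0.80610/0.041 = 19.66098
P_0 = D_1/(1+r)^1 + D_2/(1+r)^2 + TV/(1+r)^2
    = 0.61261 + 0.63609 + 16.36756 = 17.61626

£17.62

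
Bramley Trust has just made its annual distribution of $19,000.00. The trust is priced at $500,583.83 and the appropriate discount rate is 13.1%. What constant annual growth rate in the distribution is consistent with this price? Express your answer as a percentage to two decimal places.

8.96%

P = D₀(1+g)/(r−g) ⇒ P(r−g) = D₀(1+g) ⇒ g(P+D₀) = P·r − D₀
g = (P·r − D₀)/(P + D₀) = ($500,583.83×0.131 − $19,000.00) / ($500,583.83 + $19,000.00) = 0.089642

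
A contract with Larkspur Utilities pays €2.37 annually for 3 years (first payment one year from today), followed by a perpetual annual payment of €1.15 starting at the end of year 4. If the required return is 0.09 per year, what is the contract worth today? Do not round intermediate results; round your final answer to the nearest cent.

€15.87

PV of 3-year annuity: €2.37 × [1 − (1+0.09)^−3] / 0.09 = 5.99917
Perpetuity value at year 3: €1.15 / 0.09 = 12.77778
PV of perpetuity: 12.77778 / (1+0.09)^3 = 9.86679
Total PV = 5.99917 + 9.86679 = 15.86596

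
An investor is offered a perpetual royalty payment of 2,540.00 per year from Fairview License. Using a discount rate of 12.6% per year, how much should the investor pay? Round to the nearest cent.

20158.73

Level perpetuity: PV = C / r = 2,540.00 / 0.126 = 20,158.73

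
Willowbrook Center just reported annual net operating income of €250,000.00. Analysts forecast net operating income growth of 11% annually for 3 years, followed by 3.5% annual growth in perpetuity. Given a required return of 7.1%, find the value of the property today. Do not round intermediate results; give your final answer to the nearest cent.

€8807588.39

D_1 = 277500.00000
D_2 = 308025.00000
D_3 = 341907.75000
Terminal value at year 3: TV = D_3×(1+g_2)/(r−g_2) = 353874.52125/0.036 = 9829847.81250
P_0 = D_1/(1+r)^1 + D_2/(1+r)^2 + D_3/(1+r)^3 + TV/(1+r)^3
    = 259103.64146 + 268538.78806 + 278317.51144 + 8001628.45388 = 8807588.39484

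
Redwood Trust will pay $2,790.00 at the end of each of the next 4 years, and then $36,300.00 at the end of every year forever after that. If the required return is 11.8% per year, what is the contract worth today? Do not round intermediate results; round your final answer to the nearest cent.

PV of 4-year annuity: $2,790.00 × [1 − (1+0.118)^−4] / 0.118 = 8510.02416
Perpetuity value at year 4: $36,300.00 / 0.118 = 307627.11864
PV of perpetuity: 307627.11864 / (1+0.118)^4 = 196905.29889
Total PV = 8510.02416 + 196905.29889 = 205415.32305

$205415.32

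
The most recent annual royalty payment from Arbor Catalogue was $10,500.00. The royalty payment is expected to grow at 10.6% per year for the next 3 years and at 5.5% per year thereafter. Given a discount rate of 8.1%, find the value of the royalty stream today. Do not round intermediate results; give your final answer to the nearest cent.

$489286.13

D_1 = 11613.00000
D_2 = 12843.97800
D_3 = 14205.43967
Terminal value at year 3: TV = D_3×(1+g_2)/(r−g_2) = 14986.73885/0.026 = 576413.03268
P_0 = D_1/(1+r)^1 + D_2/(1+r)^2 + D_3/(1+r)^3 + TV/(1+r)^3
    = 10742.83071 + 10991.27731 + 11245.46966 + 456306.55728 = 489286.13496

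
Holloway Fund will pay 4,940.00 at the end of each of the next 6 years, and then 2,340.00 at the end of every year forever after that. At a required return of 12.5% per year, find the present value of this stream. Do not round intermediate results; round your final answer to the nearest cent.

PV of 6-year annuity: 4,940.00 × [1 − (1+0.125)^−6] / 0.125 = 20025.96232
Perpetuity value at year 6: 2,340.00 / 0.125 = 18720.00000
PV of perpetuity: 18720.00000 / (1+0.125)^6 = 9234.01785
Total PV = 20025.96232 + 9234.01785 = 29259.98017

29259.98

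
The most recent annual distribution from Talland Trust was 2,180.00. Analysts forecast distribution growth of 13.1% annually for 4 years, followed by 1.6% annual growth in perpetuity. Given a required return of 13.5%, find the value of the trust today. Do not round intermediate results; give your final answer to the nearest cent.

D_1 = 2465.58000
D_2 = 2788.57098
D_3 = 3153.87378
D_4 = 3567.03124
Terminal value at year 4: TV = D_4×(1+g_2)/(r−g_2) = 3624.10374/0.119 = 30454.65330
P_0 = D_1/(1+r)^1 + D_2/(1+r)^2 + D_3/(1+r)^3 + D_4/(1+r)^4 + TV/(1+r)^4
    = 2172.31718 + 2164.66144 + 2157.03267 + 2149.43080 + 18351.44277 = 26994.88486

26994.88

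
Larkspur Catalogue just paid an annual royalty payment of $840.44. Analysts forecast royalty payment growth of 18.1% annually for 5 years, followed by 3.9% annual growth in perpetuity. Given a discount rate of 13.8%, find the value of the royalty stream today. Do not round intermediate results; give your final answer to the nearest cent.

D_1 = 992.55964
D_2 = 1172.21293
D_3 = 1384.38348
D_4 = 1634.95689
D_5 = 1930.88408
Terminal value at year 5: TV = D_5×(1+g_2)/(r−g_2) = 2006.18856/0.099 = 20264.53092
P_0 = D_1/(1+r)^1 + D_2/(1+r)^2 + D_3/(1+r)^3 + D_4/(1+r)^4 + D_5/(1+r)^5 + TV/(1+r)^5
    = 872.19652 + 905.15298 + 939.35472 + 974.84879 + 1011.68402 + 10617.57274 = 15320.80977

$15320.81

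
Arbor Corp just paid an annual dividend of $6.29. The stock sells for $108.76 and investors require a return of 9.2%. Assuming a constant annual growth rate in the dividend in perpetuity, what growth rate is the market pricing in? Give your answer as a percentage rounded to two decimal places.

P = D₀(1+g)/(r−g) ⇒ P(r−g) = D₀(1+g) ⇒ g(P+D₀) = P·r − D₀
g = (P·r − D₀)/(P + D₀) = ($108.76×0.092 − $6.29) / ($108.76 + $6.29) = 0.032298

3.23%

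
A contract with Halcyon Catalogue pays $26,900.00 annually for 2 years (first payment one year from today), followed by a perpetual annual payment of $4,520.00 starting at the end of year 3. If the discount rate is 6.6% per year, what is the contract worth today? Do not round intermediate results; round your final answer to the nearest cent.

$109173.75

PV of 2-year annuity: $26,900.00 × [1 − (1+0.066)^−2] / 0.066 = 48906.68065
Perpetuity value at year 2: $4,520.00 / 0.066 = 68484.84848
PV of perpetuity: 68484.84848 / (1+0.066)^2 = 60267.07166
Total PV = 48906.68065 + 60267.07166 = 109173.75231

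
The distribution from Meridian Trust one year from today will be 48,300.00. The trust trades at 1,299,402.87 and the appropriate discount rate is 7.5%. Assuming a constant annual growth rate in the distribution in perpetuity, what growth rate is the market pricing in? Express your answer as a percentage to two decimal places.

P = D₁/(r−g) ⇒ g = r − D₁/P = 0.075 − 48,300.00/1,299,402.87 = 0.037829

3.78%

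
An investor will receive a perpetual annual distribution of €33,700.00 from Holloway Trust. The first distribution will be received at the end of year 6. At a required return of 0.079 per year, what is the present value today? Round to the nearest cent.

Value at end of year 5: C / r = €33,700.00 / 0.079 = €426,582.2785
Discount to today: PV = €426,582.2785 / (1 + 0.079)^5 = €426,582.2785 / 1.462538 = €291,672.57

€291672.57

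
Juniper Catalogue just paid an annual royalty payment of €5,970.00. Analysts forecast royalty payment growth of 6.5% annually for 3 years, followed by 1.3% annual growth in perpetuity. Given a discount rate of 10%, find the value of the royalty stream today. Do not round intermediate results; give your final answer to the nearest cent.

D_1 = 6358.05000
D_2 = 6771.32325
D_3 = 7211.45926
Terminal value at year 3: TV = D_3×(1+g_2)/(r−g_2) = 7305.20823/0.087 = 83967.91071
P_0 = D_1/(1+r)^1 + D_2/(1+r)^2 + D_3/(1+r)^3 + TV/(1+r)^3
    = 5780.04545 + 5596.13492 + 5418.07608 + 63086.33412 = 79880.59057

€79880.59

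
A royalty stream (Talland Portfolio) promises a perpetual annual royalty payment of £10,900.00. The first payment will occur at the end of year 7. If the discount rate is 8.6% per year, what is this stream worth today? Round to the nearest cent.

Value at end of year 6: C / r = £10,900.00 / 0.086 = £126,744.1860
Discount to today: PV = £126,744.1860 / (1 + 0.086)^6 = £126,744.1860 / 1.640510 = £77,259.00

£77259.00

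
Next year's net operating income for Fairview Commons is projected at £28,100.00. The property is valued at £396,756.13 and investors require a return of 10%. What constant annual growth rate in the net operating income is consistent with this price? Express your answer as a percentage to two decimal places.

P = D₁/(r−g) ⇒ g = r − D₁/P = 0.1 − £28,100.00/£396,756.13 = 0.029176

2.92%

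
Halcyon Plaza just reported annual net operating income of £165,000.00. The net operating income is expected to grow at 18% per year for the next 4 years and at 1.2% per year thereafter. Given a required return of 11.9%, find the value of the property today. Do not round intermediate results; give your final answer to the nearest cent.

D_1 = 194700.00000
D_2 = 229746.00000
D_3 = 271100.28000
D_4 = 319898.33040
Terminal value at year 4: TV = D_4×(1+g_2)/(r−g_2) = 323737.11036/0.107 = 3025580.47070
P_0 = D_1/(1+r)^1 + D_2/(1+r)^2 + D_3/(1+r)^3 + D_4/(1+r)^4 + TV/(1+r)^4
    = 173994.63807 + 183479.60047 + 193481.61622 + 204028.87144 + 1929693.62520 = 2684678.35139

£2684678.35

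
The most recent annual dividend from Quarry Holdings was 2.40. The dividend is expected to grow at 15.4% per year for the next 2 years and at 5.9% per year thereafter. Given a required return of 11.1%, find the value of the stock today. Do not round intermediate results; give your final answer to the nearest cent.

D_1 = 2.76960
D_2 = 3.19612
Terminal value at year 2: TV = D_2×(1+g_2)/(r−g_2) = 3.38469/0.052 = 65.09018
P_0 = D_1/(1+r)^1 + D_2/(1+r)^2 + TV/(1+r)^2
    = 2.49289 + 2.58937 + 52.73359 = 57.81586

57.82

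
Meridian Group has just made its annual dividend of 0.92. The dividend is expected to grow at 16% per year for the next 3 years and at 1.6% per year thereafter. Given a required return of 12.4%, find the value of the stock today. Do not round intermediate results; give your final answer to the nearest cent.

12.45

D_1 = 1.06720
D_2 = 1.23795
D_3 = 1.43602
Terminal value at year 3: TV = D_3×(1+g_2)/(r−g_2) = 1.45900/0.108 = 13.50927
P_0 = D_1/(1+r)^1 + D_2/(1+r)^2 + D_3/(1+r)^3 + TV/(1+r)^3
    = 0.94947 + 0.97988 + 1.01126 + 9.51334 = 12.45394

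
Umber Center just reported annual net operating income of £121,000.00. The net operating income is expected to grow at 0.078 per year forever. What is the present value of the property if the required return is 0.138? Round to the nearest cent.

D₁ = D₀ × (1 + g) = £121,000.00 × 1.078 = £130,438.0000
Growing perpetuity: P = D₁ / (r − g) = £130,438.0000 / (0.138 − 0.078) = £2,173,966.67

£2173966.67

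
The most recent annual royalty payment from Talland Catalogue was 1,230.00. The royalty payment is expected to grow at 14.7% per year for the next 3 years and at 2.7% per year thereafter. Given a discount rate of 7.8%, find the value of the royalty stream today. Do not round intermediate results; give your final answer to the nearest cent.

34018.77

D_1 = 1410.81000
D_2 = 1618.19907
D_3 = 1856.07433
Terminal value at year 3: TV = D_3×(1+g_2)/(r−g_2) = 1906.18834/0.051 = 37376.24197
P_0 = D_1/(1+r)^1 + D_2/(1+r)^2 + D_3/(1+r)^3 + TV/(1+r)^3
    = 1308.72913 + 1392.49750 + 1481.62768 + 29835.91424 = 34018.76855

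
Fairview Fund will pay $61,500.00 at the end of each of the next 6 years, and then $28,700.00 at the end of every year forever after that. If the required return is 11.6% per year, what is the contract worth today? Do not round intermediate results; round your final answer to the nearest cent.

PV of 6-year annuity: $61,500.00 × [1 − (1+0.116)^−6] / 0.116 = 255742.17789
Perpetuity value at year 6: $28,700.00 / 0.116 = 247413.79310
PV of perpetuity: 247413.79310 / (1+0.116)^6 = 128067.44342
Total PV = 255742.17789 + 128067.44342 = 383809.62131

$383809.62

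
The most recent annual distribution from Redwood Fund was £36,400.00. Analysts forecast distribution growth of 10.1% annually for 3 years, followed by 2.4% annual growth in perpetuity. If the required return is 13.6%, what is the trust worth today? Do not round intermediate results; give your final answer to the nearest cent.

£405585.70

D_1 = 40076.40000
D_2 = 44124.11640
D_3 = 48580.65216
Terminal value at year 3: TV = D_3×(1+g_2)/(r−g_2) = 49746.58781/0.112 = 444165.96257
P_0 = D_1/(1+r)^1 + D_2/(1+r)^2 + D_3/(1+r)^3 + TV/(1+r)^3
    = 35278.52113 + 34191.59486 + 33138.15664 + 302977.43212 = 405585.70474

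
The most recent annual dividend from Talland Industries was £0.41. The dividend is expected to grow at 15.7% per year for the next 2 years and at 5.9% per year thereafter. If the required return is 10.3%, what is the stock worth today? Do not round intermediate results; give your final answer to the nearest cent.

D_1 = 0.47437
D_2 = 0.54885
Terminal value at year 2: TV = D_2×(1+g_2)/(r−g_2) = 0.58123/0.044 = 13.20973
P_0 = D_1/(1+r)^1 + D_2/(1+r)^2 + TV/(1+r)^2
    = 0.43007 + 0.45113 + 10.85782 = 11.73903

£11.74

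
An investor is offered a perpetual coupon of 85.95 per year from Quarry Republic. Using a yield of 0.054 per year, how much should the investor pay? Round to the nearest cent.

1591.67

Level perpetuity: PV = C / r = 85.95 / 0.054 = 1,591.67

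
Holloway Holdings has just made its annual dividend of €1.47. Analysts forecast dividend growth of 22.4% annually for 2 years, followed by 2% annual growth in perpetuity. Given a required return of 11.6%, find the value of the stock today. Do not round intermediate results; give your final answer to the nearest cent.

€22.17

D_1 = 1.79928
D_2 = 2.20232
Terminal value at year 2: TV = D_2×(1+g_2)/(r−g_2) = 2.24637/0.096 = 23.39964
P_0 = D_1/(1+r)^1 + D_2/(1+r)^2 + TV/(1+r)^2
    = 1.61226 + 1.76828 + 18.78801 = 22.16855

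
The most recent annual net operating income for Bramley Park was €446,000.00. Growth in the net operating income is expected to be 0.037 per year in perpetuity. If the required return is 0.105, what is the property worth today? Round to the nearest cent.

D₁ = D₀ × (1 + g) = €446,000.00 × 1.037 = €462,502.0000
Growing perpetuity: P = D₁ / (r − g) = €462,502.0000 / (0.105 − 0.037) = €6,801,500.00

€6801500.00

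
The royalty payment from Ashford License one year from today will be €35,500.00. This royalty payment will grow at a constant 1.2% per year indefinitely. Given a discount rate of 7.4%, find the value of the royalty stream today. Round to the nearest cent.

Growing perpetuity: P = D₁ / (r − g) = €35,500.0000 / (0.074 − 0.012) = €572,580.65

€572580.65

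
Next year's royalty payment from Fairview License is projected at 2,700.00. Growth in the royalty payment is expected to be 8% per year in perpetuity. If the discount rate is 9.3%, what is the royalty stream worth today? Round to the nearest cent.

Growing perpetuity: P = D₁ / (r − g) = 2,700.0000 / (0.093 − 0.08) = 207,692.31

207692.31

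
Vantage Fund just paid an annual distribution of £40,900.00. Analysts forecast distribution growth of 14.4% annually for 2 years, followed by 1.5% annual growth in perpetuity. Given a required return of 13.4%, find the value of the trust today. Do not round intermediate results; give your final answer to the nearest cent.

£437917.87

D_1 = 46789.60000
D_2 = 53527.30240
Terminal value at year 2: TV = D_2×(1+g_2)/(r−g_2) = 54330.21194/0.119 = 456556.40282
P_0 = D_1/(1+r)^1 + D_2/(1+r)^2 + TV/(1+r)^2
    = 41260.67019 + 41624.52090 + 355032.67827 = 437917.86937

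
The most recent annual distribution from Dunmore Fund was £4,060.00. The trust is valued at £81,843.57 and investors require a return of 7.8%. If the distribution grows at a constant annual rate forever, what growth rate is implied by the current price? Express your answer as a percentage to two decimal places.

P = D₀(1+g)/(r−g) ⇒ P(r−g) = D₀(1+g) ⇒ g(P+D₀) = P·r − D₀
g = (P·r − D₀)/(P + D₀) = (£81,843.57×0.078 − £4,060.00) / (£81,843.57 + £4,060.00) = 0.027051

2.71%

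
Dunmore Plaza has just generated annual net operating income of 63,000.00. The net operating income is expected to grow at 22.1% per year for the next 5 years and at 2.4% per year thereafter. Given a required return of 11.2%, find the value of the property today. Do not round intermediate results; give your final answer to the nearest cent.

1590733.25

D_1 = 76923.00000
D_2 = 93922.98300
D_3 = 114679.96224
D_4 = 140024.23390
D_5 = 170969.58959
Terminal value at year 5: TV = D_5×(1+g_2)/(r−g_2) = 175072.85974/0.088 = 1989464.31523
P_0 = D_1/(1+r)^1 + D_2/(1+r)^2 + D_3/(1+r)^3 + D_4/(1+r)^4 + D_5/(1+r)^5 + TV/(1+r)^5
    = 69175.35971 + 75956.03796 + 83401.36902 + 91576.50321 + 100552.97700 + 1170071.00503 = 1590733.25192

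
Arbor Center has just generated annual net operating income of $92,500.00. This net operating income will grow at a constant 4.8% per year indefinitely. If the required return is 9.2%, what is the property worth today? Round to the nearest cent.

$2203181.82

D₁ = D₀ × (1 + g) = $92,500.00 × 1.048 = $96,940.0000
Growing perpetuity: P = D₁ / (r − g) = $96,940.0000 / (0.092 − 0.048) = $2,203,181.82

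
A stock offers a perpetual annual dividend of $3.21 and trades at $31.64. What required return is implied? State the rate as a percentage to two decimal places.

10.15%

P = C/r ⇒ r = C/P = $3.21/$31.64 = 0.101454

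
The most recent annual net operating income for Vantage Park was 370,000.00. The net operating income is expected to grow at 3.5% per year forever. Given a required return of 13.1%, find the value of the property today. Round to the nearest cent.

3989062.50

D₁ = D₀ × (1 + g) = 370,000.00 × 1.035 = 382,950.0000
Growing perpetuity: P = D₁ / (r − g) = 382,950.0000 / (0.131 − 0.035) = 3,989,062.50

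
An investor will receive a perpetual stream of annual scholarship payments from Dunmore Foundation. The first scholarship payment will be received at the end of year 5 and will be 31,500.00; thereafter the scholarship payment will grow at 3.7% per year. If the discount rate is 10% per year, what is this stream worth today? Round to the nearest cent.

341506.73

Value at end of year 4: C₁ / (r − g) = 31,500.00 / (0.1 − 0.037) = 500,000.0000
Discount to today: PV = 500,000.0000 / (1 + 0.1)^4 = 500,000.0000 / 1.464100 = 341,506.73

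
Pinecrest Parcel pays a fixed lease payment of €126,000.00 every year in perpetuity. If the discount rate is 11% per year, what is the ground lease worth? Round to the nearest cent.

Level perpetuity: PV = C / r = €126,000.00 / 0.11 = €1,145,454.55

€1145454.55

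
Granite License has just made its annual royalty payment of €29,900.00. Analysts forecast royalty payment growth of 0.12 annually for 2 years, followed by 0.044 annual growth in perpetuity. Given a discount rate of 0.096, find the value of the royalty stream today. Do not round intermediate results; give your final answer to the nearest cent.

€688656.93

D_1 = 33488.00000
D_2 = 37506.56000
Terminal value at year 2: TV = D_2×(1+g_2)/(r−g_2) = 39156.84864/0.052 = 753016.32000
P_0 = D_1/(1+r)^1 + D_2/(1+r)^2 + TV/(1+r)^2
    = 30554.74453 + 31223.82652 + 626878.36326 = 688656.93431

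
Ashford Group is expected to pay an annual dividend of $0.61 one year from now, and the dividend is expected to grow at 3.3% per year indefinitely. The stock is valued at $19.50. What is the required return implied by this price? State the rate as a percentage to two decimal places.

P = D₁/(r − g) ⇒ r = D₁/P + g = $0.6100/$19.50 + 0.033 = 0.031282 + 0.033 = 0.064282

6.43%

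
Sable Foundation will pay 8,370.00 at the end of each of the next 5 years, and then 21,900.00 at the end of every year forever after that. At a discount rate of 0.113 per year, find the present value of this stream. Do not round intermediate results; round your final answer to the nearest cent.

144174.91

PV of 5-year annuity: 8,370.00 × [1 − (1+0.113)^−5] / 0.113 = 30702.61686
Perpetuity value at year 5: 21,900.00 / 0.113 = 193805.30973
PV of perpetuity: 193805.30973 / (1+0.113)^5 = 113472.29788
Total PV = 30702.61686 + 113472.29788 = 144174.91474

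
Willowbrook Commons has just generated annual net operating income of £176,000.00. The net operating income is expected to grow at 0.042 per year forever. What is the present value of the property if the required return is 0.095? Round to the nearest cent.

D₁ = D₀ × (1 + g) = £176,000.00 × 1.042 = £183,392.0000
Growing perpetuity: P = D₁ / (r − g) = £183,392.0000 / (0.095 − 0.042) = £3,460,226.42

£3460226.42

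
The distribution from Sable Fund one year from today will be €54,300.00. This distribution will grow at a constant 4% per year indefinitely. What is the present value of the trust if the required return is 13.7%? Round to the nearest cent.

€559793.81

Growing perpetuity: P = D₁ / (r − g) = €54,300.0000 / (0.137 − 0.04) = €559,793.81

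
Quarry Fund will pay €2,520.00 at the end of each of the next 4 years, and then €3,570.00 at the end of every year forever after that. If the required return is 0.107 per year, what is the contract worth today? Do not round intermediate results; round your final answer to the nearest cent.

PV of 4-year annuity: €2,520.00 × [1 − (1+0.107)^−4] / 0.107 = 7868.50525
Perpetuity value at year 4: €3,570.00 / 0.107 = 33364.48598
PV of perpetuity: 33364.48598 / (1+0.107)^4 = 22217.43688
Total PV = 7868.50525 + 22217.43688 = 30085.94213

€30085.94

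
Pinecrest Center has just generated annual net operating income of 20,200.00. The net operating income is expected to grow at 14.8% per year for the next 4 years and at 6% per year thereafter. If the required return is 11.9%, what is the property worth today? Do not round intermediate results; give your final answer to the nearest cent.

D_1 = 23189.60000
D_2 = 26621.66080
D_3 = 30561.66660
D_4 = 35084.79325
Terminal value at year 4: TV = D_4×(1+g_2)/(r−g_2) = 37189.88085/0.059 = 630336.96356
P_0 = D_1/(1+r)^1 + D_2/(1+r)^2 + D_3/(1+r)^3 + D_4/(1+r)^4 + TV/(1+r)^4
    = 20723.50313 + 21260.57336 + 21811.56230 + 22376.83067 + 402024.41551 = 488196.88498

488196.88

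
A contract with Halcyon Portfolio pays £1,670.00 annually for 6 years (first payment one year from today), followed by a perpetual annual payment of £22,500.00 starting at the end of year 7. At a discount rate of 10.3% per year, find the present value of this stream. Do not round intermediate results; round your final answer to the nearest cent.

£128518.56

PV of 6-year annuity: £1,670.00 × [1 − (1+0.103)^−6] / 0.103 = 7209.78534
Perpetuity value at year 6: £22,500.00 / 0.103 = 218446.60194
PV of perpetuity: 218446.60194 / (1+0.103)^6 = 121308.77545
Total PV = 7209.78534 + 121308.77545 = 128518.56079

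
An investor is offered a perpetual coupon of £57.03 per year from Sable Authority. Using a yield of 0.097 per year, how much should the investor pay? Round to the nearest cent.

Level perpetuity: PV = C / r = £57.03 / 0.097 = £587.94

£587.94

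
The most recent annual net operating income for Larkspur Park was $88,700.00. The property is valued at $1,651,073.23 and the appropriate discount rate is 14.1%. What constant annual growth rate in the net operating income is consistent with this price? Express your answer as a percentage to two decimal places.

P = D₀(1+g)/(r−g) ⇒ P(r−g) = D₀(1+g) ⇒ g(P+D₀) = P·r − D₀
g = (P·r − D₀)/(P + D₀) = ($1,651,073.23×0.141 − $88,700.00) / ($1,651,073.23 + $88,700.00) = 0.082828

8.28%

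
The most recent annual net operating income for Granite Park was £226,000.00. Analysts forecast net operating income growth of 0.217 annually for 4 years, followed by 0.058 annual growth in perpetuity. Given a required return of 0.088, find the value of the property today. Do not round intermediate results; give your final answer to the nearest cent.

D_1 = 275042.00000
D_2 = 334726.11400
D_3 = 407361.68074
D_4 = 495759.16546
Terminal value at year 4: TV = D_4×(1+g_2)/(r−g_2) = 524513.19705/0.03 = 17483773.23516
P_0 = D_1/(1+r)^1 + D_2/(1+r)^2 + D_3/(1+r)^3 + D_4/(1+r)^4 + TV/(1+r)^4
    = 252795.95588 + 282769.00580 + 316295.84564 + 353797.83469 + 12477270.30346 = 13682928.94547

£13682928.95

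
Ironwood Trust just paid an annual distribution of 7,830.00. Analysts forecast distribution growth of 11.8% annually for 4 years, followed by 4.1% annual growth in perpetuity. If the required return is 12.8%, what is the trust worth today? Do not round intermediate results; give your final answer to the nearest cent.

121043.56

D_1 = 8753.94000
D_2 = 9786.90492
D_3 = 10941.75970
D_4 = 12232.88735
Terminal value at year 4: TV = D_4×(1+g_2)/(r−g_2) = 12734.43573/0.087 = 146372.82444
P_0 = D_1/(1+r)^1 + D_2/(1+r)^2 + D_3/(1+r)^3 + D_4/(1+r)^4 + TV/(1+r)^4
    = 7760.58511 + 7691.78559 + 7623.59600 + 7556.01093 + 90411.57910 = 121043.55674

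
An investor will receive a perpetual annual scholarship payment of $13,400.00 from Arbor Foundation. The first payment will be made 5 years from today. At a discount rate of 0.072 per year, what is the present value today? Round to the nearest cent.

Value at end of year 4: C / r = $13,400.00 / 0.072 = $186,111.1111
Discount to today: PV = $186,111.1111 / (1 + 0.072)^4 = $186,111.1111 / 1.320624 = $140,926.66

$140926.66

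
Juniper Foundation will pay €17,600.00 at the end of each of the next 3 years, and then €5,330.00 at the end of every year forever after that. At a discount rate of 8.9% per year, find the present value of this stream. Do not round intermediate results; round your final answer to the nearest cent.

PV of 3-year annuity: €17,600.00 × [1 − (1+0.089)^−3] / 0.089 = 44630.30519
Perpetuity value at year 3: €5,330.00 / 0.089 = 59887.64045
PV of perpetuity: 59887.64045 / (1+0.089)^3 = 46371.75825
Total PV = 44630.30519 + 46371.75825 = 91002.06344

€91002.06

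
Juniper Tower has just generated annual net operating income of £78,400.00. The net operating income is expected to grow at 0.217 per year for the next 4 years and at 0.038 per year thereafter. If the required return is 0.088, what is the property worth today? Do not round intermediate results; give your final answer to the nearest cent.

£2966191.74

D_1 = 95412.80000
D_2 = 116117.37760
D_3 = 141314.84854
D_4 = 171980.17067
Terminal value at year 4: TV = D_4×(1+g_2)/(r−g_2) = 178515.41716/0.05 = 3570308.34316
P_0 = D_1/(1+r)^1 + D_2/(1+r)^2 + D_3/(1+r)^3 + D_4/(1+r)^4 + TV/(1+r)^4
    = 87695.58824 + 98093.31883 + 109723.86858 + 122733.40814 + 2547945.55300 = 2966191.73678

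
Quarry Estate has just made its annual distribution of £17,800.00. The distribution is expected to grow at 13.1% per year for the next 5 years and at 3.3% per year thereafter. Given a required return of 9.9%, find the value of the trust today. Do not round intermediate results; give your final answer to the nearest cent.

D_1 = 20131.80000
D_2 = 22769.06580
D_3 = 25751.81342
D_4 = 29125.30098
D_5 = 32940.71541
Terminal value at year 5: TV = D_5×(1+g_2)/(r−g_2) = 34027.75901/0.066 = 515572.10628
P_0 = D_1/(1+r)^1 + D_2/(1+r)^2 + D_3/(1+r)^3 + D_4/(1+r)^4 + D_5/(1+r)^5 + TV/(1+r)^5
    = 18318.28935 + 18851.66994 + 19400.58116 + 19965.47525 + 20546.81756 + 321588.82641 = 418671.65967

£418671.66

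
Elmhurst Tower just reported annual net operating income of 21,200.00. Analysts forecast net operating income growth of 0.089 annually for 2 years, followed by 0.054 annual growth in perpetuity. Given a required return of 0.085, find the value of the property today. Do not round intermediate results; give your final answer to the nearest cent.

768759.21

D_1 = 23086.80000
D_2 = 25141.52520
Terminal value at year 2: TV = D_2×(1+g_2)/(r−g_2) = 26499.16756/0.031 = 854811.85680
P_0 = D_1/(1+r)^1 + D_2/(1+r)^2 + TV/(1+r)^2
    = 21278.15668 + 21356.60150 + 726124.45098 = 768759.20916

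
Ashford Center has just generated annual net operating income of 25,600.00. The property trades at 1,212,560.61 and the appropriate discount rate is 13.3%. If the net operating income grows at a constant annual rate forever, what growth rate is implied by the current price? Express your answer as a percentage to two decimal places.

P = D₀(1+g)/(r−g) ⇒ P(r−g) = D₀(1+g) ⇒ g(P+D₀) = P·r − D₀
g = (P·r − D₀)/(P + D₀) = (1,212,560.61×0.133 − 25,600.00) / (1,212,560.61 + 25,600.00) = 0.109574

10.96%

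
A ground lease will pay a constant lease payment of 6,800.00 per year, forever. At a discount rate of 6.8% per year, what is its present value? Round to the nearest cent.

Level perpetuity: PV = C / r = 6,800.00 / 0.068 = 100,000.00

100000.00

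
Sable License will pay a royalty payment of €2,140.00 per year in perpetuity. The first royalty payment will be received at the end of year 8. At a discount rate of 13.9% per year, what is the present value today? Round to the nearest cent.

Value at end of year 7: C / r = €2,140.00 / 0.139 = €15,395.6835
Discount to today: PV = €15,395.6835 / (1 + 0.139)^7 = €15,395.6835 / 2.486944 = €6,190.60

€6190.60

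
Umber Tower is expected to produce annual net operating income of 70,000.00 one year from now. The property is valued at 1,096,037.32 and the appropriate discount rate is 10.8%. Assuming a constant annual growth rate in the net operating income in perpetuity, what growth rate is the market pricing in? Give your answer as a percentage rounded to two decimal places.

P = D₁/(r−g) ⇒ g = r − D₁/P = 0.108 − 70,000.00/1,096,037.32 = 0.044134

4.41%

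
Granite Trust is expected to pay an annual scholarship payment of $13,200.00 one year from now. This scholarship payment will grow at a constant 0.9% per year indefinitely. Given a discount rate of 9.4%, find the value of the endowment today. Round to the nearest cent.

Growing perpetuity: P = D₁ / (r − g) = $13,200.0000 / (0.094 − 0.009) = $155,294.12

$155294.12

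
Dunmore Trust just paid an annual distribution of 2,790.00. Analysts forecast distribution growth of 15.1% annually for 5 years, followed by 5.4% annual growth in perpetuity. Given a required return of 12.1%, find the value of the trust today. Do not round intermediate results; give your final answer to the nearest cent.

D_1 = 3211.29000
D_2 = 3696.19479
D_3 = 4254.32020
D_4 = 4896.72255
D_5 = 5636.12766
Terminal value at year 5: TV = D_5×(1+g_2)/(r−g_2) = 5940.47855/0.067 = 88663.85900
P_0 = D_1/(1+r)^1 + D_2/(1+r)^2 + D_3/(1+r)^3 + D_4/(1+r)^4 + D_5/(1+r)^5 + TV/(1+r)^5
    = 2864.66548 + 2941.32914 + 3020.04446 + 3100.86634 + 3183.85117 + 50086.25573 = 65197.01232

65197.01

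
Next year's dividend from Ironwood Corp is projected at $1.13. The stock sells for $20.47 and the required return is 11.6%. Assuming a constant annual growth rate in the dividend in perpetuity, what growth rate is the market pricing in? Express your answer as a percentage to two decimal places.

6.08%

P = D₁/(r−g) ⇒ g = r − D₁/P = 0.116 − $1.13/$20.47 = 0.060797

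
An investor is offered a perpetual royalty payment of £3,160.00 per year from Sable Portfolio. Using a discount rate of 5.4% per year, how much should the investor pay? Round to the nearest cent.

Level perpetuity: PV = C / r = £3,160.00 / 0.054 = £58,518.52

£58518.52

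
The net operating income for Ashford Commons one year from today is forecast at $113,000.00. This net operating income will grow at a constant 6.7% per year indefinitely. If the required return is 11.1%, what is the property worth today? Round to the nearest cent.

$2568181.82

Growing perpetuity: P = D₁ / (r − g) = $113,000.0000 / (0.111 − 0.067) = $2,568,181.82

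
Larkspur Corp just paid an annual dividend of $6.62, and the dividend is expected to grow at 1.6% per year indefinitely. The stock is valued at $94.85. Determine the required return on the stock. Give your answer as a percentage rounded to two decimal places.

D₁ = $6.62 × 1.016 = $6.7259
P = D₁/(r − g) ⇒ r = D₁/P + g = $6.7259/$94.85 + 0.016 = 0.070911 + 0.016 = 0.086911

8.69%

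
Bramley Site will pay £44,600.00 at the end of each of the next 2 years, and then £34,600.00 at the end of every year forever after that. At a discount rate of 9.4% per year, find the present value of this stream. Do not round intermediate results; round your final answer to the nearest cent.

£385581.24

PV of 2-year annuity: £44,600.00 × [1 − (1+0.094)^−2] / 0.094 = 78032.74634
Perpetuity value at year 2: £34,600.00 / 0.094 = 368085.10638
PV of perpetuity: 368085.10638 / (1+0.094)^2 = 307548.49151
Total PV = 78032.74634 + 307548.49151 = 385581.23785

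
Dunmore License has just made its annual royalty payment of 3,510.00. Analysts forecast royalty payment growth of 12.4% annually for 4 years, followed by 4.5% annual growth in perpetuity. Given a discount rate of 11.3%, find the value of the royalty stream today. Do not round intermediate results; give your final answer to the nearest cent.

D_1 = 3945.24000
D_2 = 4434.44976
D_3 = 4984.32153
D_4 = 5602.37740
Terminal value at year 4: TV = D_4×(1+g_2)/(r−g_2) = 5854.48438/0.068 = 86095.35857
P_0 = D_1/(1+r)^1 + D_2/(1+r)^2 + D_3/(1+r)^3 + D_4/(1+r)^4 + TV/(1+r)^4
    = 3544.69003 + 3579.72290 + 3615.10201 + 3650.83079 + 56104.67898 = 70495.02471

70495.02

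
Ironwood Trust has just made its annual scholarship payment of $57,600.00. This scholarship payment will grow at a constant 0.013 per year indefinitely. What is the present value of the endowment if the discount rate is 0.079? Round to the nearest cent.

$884072.73

D₁ = D₀ × (1 + g) = $57,600.00 × 1.013 = $58,348.8000
Growing perpetuity: P = D₁ / (r − g) = $58,348.8000 / (0.079 − 0.013) = $884,072.73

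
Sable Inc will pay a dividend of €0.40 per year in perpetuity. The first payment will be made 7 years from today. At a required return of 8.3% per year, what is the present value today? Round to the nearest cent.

Value at end of year 6: C / r = €0.40 / 0.083 = €4.8193
Discount to today: PV = €4.8193 / (1 + 0.083)^6 = €4.8193 / 1.613507 = €2.99

€2.99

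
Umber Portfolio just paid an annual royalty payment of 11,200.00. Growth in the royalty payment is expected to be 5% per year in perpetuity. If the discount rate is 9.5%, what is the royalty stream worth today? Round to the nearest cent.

261333.33

D₁ = D₀ × (1 + g) = 11,200.00 × 1.05 = 11,760.0000
Growing perpetuity: P = D₁ / (r − g) = 11,760.0000 / (0.095 − 0.05) = 261,333.33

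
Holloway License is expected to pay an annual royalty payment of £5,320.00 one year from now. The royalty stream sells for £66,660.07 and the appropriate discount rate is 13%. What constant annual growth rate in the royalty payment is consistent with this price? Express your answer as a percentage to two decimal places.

P = D₁/(r−g) ⇒ g = r − D₁/P = 0.13 − £5,320.00/£66,660.07 = 0.050192

5.02%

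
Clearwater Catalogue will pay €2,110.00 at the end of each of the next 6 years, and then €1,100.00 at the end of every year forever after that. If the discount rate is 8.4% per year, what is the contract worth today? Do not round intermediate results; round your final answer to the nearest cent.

PV of 6-year annuity: €2,110.00 × [1 − (1+0.084)^−6] / 0.084 = 9637.03290
Perpetuity value at year 6: €1,100.00 / 0.084 = 13095.23810
PV of perpetuity: 13095.23810 / (1+0.084)^6 = 8071.19251
Total PV = 9637.03290 + 8071.19251 = 17708.22541

€17708.23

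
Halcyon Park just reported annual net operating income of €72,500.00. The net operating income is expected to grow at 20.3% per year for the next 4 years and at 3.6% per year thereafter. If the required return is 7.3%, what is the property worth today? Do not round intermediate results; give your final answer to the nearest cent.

D_1 = 87217.50000
D_2 = 104922.65250
D_3 = 126221.95096
D_4 = 151845.00700
Terminal value at year 4: TV = D_4×(1+g_2)/(r−g_2) = 157311.42725/0.037 = 4251660.19605
P_0 = D_1/(1+r)^1 + D_2/(1+r)^2 + D_3/(1+r)^3 + D_4/(1+r)^4 + TV/(1+r)^4
    = 81283.78378 + 91131.77250 + 102172.90057 + 114551.72357 + 3207448.25998 = 3596588.44041

€3596588.44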